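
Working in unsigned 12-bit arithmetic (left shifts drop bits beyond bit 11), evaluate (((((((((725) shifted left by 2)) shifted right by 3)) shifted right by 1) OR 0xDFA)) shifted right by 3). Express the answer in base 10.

447

725 = 001011010101
→ shifted left by 2 (mod 2^12) → 101101010100 = 2900
→ shifted right by 3 → 000101101010 = 362
→ shifted right by 1 → 000010110101 = 181
0xDFA = 110111111010
→ OR → 110111111111 = 3583
→ shifted right by 3 → 000110111111 = 447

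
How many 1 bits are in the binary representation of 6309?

6309 = 1100010100101
Count the 1s: 1 + 1 + 1 + 1 + 1 + 1 = 6

6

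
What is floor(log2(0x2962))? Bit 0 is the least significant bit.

13

0x2962 = 10100101100010
The topmost 1 is at position 13 (since 2^13 = 8192 ≤ 10594 < 16384).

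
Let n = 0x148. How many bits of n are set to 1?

3

0x148 = 101001000
Count the 1s: 1 + 1 + 1 = 3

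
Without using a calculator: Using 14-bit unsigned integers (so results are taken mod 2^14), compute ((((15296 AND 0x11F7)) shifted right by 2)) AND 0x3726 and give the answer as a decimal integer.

1056

15296 = 11101111000000
0x11F7 = 01000111110111
→ AND → 01000111000000 = 4544
→ shifted right by 2 → 00010001110000 = 1136
0x3726 = 11011100100110
→ AND → 00010000100000 = 1056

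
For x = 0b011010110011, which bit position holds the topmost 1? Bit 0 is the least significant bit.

10

0b011010110011 = 11010110011
The topmost 1 is at position 10 (since 2^10 = 1024 ≤ 1715 < 2048).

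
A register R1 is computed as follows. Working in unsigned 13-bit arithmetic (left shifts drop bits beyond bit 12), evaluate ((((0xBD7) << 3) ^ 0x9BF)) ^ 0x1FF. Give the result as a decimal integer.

5880

0xBD7 = 0101111010111
→ << 3 (mod 2^13) → 1111010111000 = 7864
0x9BF = 0100110111111
→ ^ → 1011100000111 = 5895
0x1FF = 0000111111111
→ ^ → 1011011111000 = 5880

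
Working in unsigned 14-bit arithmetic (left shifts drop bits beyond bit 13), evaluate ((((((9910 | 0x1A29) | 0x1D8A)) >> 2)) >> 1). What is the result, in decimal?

2039

9910 = 10011010110110
0x1A29 = 01101000101001
→ | → 11111010111111 = 16063
0x1D8A = 01110110001010
→ | → 11111110111111 = 16319
→ >> 2 → 00111111101111 = 4079
→ >> 1 → 00011111110111 = 2039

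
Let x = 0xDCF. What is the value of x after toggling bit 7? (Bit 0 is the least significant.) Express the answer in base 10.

3407

x = 110111001111
bit 7 is currently 1; toggle it via x ^ (1 << 7) = x ^ 128
→ 110101001111 = 3407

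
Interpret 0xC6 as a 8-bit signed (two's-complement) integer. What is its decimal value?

-58

pattern = 11000110 (MSB is 1 ⇒ negative)
Invert: 00111001, add 1 → 00111010 = 58, so the value is -58.
(Equivalently: 198 - 2^8 = 198 - 256 = -58.)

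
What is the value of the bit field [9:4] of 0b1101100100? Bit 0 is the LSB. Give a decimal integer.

v = 1101100100
Shift right by 4: 110110
Mask low 6 bits: 110110 = 54

54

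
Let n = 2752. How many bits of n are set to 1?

2752 = 101011000000
Count the 1s: 1 + 1 + 1 + 1 = 4

4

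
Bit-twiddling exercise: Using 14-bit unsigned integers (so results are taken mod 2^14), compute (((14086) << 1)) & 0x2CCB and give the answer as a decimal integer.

11272

14086 = 11011100000110
→ << 1 (mod 2^14) → 10111000001100 = 11788
0x2CCB = 10110011001011
→ & → 10110000001000 = 11272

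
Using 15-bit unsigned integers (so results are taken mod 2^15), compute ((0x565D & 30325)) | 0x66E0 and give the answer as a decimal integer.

0x565D = 101011001011101
30325 = 111011001110101
→ & → 101011001010101 = 22101
0x66E0 = 110011011100000
→ | → 111011011110101 = 30453

30453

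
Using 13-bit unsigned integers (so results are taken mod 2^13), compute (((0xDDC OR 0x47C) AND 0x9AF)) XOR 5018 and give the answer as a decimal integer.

6710

0xDDC = 0110111011100
0x47C = 0010001111100
→ OR → 0110111111100 = 3580
0x9AF = 0100110101111
→ AND → 0100110101100 = 2476
5018 = 1001110011010
→ XOR → 1101000110110 = 6710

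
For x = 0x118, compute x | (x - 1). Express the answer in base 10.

x = 100011000 = 280
x - 1 = 100010111
OR    = 100011111 = 287
(x | (x - 1) sets all bits below the lowest set bit.)

287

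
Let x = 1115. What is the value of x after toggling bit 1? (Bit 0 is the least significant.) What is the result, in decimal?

x = 10001011011
bit 1 is currently 1; toggle it via x ^ (1 << 1) = x ^ 2
→ 10001011001 = 1113

1113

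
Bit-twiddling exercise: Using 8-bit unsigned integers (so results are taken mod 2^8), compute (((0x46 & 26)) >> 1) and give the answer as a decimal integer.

1

0x46 = 01000110
26 = 00011010
→ & → 00000010 = 2
→ >> 1 → 00000001 = 1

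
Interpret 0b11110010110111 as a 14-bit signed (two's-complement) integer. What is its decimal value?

pattern = 11110010110111 (MSB is 1 ⇒ negative)
Invert: 00001101001000, add 1 → 00001101001001 = 841, so the value is -841.
(Equivalently: 15543 - 2^14 = 15543 - 16384 = -841.)

-841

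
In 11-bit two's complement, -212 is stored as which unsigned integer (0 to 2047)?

1836

212 in 11 bits: 00011010100
Invert: 11100101011
Add 1:  11100101100 = 1836
(Check: 2^11 - 212 = 2048 - 212 = 1836.)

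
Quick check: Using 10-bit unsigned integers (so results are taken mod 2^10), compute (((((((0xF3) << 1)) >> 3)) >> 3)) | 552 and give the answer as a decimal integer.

559

0xF3 = 0011110011
→ << 1 (mod 2^10) → 0111100110 = 486
→ >> 3 → 0000111100 = 60
→ >> 3 → 0000000111 = 7
552 = 1000101000
→ | → 1000101111 = 559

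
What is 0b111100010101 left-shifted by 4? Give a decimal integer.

61776

x = 0000111100010101
shift left by 4 → 1111000101010000 = 61776
(equivalently, 3861 × 2^4 = 3861 × 16)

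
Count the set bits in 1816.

1816 = 11100011000
Count the 1s: 1 + 1 + 1 + 1 + 1 = 5

5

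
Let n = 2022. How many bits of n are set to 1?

2022 = 11111100110
Count the 1s: 1 + 1 + 1 + 1 + 1 + 1 + 1 + 1 = 8

8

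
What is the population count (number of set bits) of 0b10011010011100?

7

n = 10011010011100
Count the 1s: 1 + 1 + 1 + 1 + 1 + 1 + 1 = 7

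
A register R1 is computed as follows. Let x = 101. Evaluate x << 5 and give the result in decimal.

101 = 000001100101
shift left by 5 → 110010100000 = 3232
(equivalently, 101 × 2^5 = 101 × 32)

3232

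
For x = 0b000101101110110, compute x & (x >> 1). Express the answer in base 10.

306

x = 101101110110 = 2934
x>>1 = 010110111011
AND  = 000100110010 = 306
(x & (x >> 1) has a 1 wherever x has two consecutive 1 bits.)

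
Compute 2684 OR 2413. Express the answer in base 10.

2941

2684 = 101001111100
2413 = 100101101101
 OR → 101101111101 = 2941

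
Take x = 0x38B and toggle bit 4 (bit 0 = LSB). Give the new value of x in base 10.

923

x = 001110001011
bit 4 is currently 0; toggle it via x ^ (1 << 4) = x ^ 16
→ 001110011011 = 923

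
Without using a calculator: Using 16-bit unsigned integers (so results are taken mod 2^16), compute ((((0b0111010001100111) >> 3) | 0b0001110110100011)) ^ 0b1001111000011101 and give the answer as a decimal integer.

33202

0b0111010001100111 = 0111010001100111
→ >> 3 → 0000111010001100 = 3724
0b0001110110100011 = 0001110110100011
→ | → 0001111110101111 = 8111
0b1001111000011101 = 1001111000011101
→ ^ → 1000000110110010 = 33202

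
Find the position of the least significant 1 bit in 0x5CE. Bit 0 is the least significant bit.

0x5CE = 10111001110
Trailing zeros: 1, so the lowest set bit is bit 1 (value 2).

1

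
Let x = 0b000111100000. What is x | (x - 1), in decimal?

511

x = 111100000 = 480
x - 1 = 111011111
OR    = 111111111 = 511
(x | (x - 1) sets all bits below the lowest set bit.)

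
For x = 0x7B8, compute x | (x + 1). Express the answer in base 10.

x = 11110111000 = 1976
x + 1 = 11110111001
OR    = 11110111001 = 1977
(x | (x + 1) sets the lowest cleared bit.)

1977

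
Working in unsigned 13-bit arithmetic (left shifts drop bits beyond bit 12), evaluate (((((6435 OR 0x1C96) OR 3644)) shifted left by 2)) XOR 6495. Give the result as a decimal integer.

6435 = 1100100100011
0x1C96 = 1110010010110
→ OR → 1110110110111 = 7607
3644 = 0111000111100
→ OR → 1111110111111 = 8127
→ shifted left by 2 (mod 2^13) → 1111011111100 = 7932
6495 = 1100101011111
→ XOR → 0011110100011 = 1955

1955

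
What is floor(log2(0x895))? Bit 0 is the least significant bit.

0x895 = 100010010101
The topmost 1 is at position 11 (since 2^11 = 2048 ≤ 2197 < 4096).

11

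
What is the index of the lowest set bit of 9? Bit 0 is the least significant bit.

0

9 = 1001
Trailing zeros: 0, so the lowest set bit is bit 0 (value 1).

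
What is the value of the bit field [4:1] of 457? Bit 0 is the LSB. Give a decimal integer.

v = 0111001001
Shift right by 1: 011100100
Mask low 4 bits: 0100 = 4

4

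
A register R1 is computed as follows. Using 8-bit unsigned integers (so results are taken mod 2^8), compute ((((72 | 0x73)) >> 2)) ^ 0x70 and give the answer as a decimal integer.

72 = 01001000
0x73 = 01110011
→ | → 01111011 = 123
→ >> 2 → 00011110 = 30
0x70 = 01110000
→ ^ → 01101110 = 110

110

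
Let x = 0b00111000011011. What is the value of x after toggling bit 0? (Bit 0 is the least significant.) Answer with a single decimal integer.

3610

x = 00111000011011
bit 0 is currently 1; toggle it via x ^ (1 << 0) = x ^ 1
→ 00111000011010 = 3610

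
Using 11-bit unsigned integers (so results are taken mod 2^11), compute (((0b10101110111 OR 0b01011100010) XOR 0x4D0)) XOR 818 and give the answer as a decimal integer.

21

0b10101110111 = 10101110111
0b01011100010 = 01011100010
→ OR → 11111110111 = 2039
0x4D0 = 10011010000
→ XOR → 01100100111 = 807
818 = 01100110010
→ XOR → 00000010101 = 21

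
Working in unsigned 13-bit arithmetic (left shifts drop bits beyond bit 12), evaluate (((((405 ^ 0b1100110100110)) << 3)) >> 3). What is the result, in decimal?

405 = 0000110010101
0b1100110100110 = 1100110100110
→ ^ → 1100000110011 = 6195
→ << 3 (mod 2^13) → 0000110011000 = 408
→ >> 3 → 0000000110011 = 51

51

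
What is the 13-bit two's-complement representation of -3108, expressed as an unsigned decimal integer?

3108 in 13 bits: 0110000100100
Invert: 1001111011011
Add 1:  1001111011100 = 5084
(Check: 2^13 - 3108 = 8192 - 3108 = 5084.)

5084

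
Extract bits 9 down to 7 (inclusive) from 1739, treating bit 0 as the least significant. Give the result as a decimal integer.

v = 011011001011
Shift right by 7: 01101
Mask low 3 bits: 101 = 5

5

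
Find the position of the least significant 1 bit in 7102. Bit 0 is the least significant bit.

7102 = 1101110111110
Trailing zeros: 1, so the lowest set bit is bit 1 (value 2).

1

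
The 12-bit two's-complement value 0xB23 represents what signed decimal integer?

-1245

pattern = 101100100011 (MSB is 1 ⇒ negative)
Invert: 010011011100, add 1 → 010011011101 = 1245, so the value is -1245.
(Equivalently: 2851 - 2^12 = 2851 - 4096 = -1245.)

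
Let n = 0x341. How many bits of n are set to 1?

0x341 = 1101000001
Count the 1s: 1 + 1 + 1 + 1 = 4

4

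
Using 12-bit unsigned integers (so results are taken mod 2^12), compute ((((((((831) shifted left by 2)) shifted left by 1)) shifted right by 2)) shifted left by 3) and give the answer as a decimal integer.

831 = 001100111111
→ shifted left by 2 (mod 2^12) → 110011111100 = 3324
→ shifted left by 1 (mod 2^12) → 100111111000 = 2552
→ shifted right by 2 → 001001111110 = 638
→ shifted left by 3 (mod 2^12) → 001111110000 = 1008

1008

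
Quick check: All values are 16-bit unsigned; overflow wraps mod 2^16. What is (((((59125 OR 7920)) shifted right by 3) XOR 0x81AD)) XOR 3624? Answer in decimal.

59125 = 1110011011110101
7920 = 0001111011110000
→ OR → 1111111011110101 = 65269
→ shifted right by 3 → 0001111111011110 = 8158
0x81AD = 1000000110101101
→ XOR → 1001111001110011 = 40563
3624 = 0000111000101000
→ XOR → 1001000001011011 = 36955

36955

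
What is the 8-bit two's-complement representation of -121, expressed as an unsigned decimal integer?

121 in 8 bits: 01111001
Invert: 10000110
Add 1:  10000111 = 135
(Check: 2^8 - 121 = 256 - 121 = 135.)

135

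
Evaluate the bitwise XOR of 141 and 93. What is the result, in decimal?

208

141 = 10001101
93 = 01011101
XOR → 11010000 = 208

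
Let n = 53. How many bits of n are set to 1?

53 = 110101
Count the 1s: 1 + 1 + 1 + 1 = 4

4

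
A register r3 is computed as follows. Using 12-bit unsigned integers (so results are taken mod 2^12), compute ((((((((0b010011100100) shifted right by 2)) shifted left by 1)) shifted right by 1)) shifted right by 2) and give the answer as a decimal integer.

0b010011100100 = 010011100100
→ shifted right by 2 → 000100111001 = 313
→ shifted left by 1 (mod 2^12) → 001001110010 = 626
→ shifted right by 1 → 000100111001 = 313
→ shifted right by 2 → 000001001110 = 78

78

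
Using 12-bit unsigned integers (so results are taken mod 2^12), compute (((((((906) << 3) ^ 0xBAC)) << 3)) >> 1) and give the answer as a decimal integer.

906 = 001110001010
→ << 3 (mod 2^12) → 110001010000 = 3152
0xBAC = 101110101100
→ ^ → 011111111100 = 2044
→ << 3 (mod 2^12) → 111111100000 = 4064
→ >> 1 → 011111110000 = 2032

2032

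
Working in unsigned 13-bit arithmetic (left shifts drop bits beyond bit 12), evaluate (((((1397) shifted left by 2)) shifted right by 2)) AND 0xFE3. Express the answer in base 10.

1377

1397 = 0010101110101
→ shifted left by 2 (mod 2^13) → 1010111010100 = 5588
→ shifted right by 2 → 0010101110101 = 1397
0xFE3 = 0111111100011
→ AND → 0010101100001 = 1377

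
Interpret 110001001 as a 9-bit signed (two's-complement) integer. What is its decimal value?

-119

pattern = 110001001 (MSB is 1 ⇒ negative)
Invert: 001110110, add 1 → 001110111 = 119, so the value is -119.
(Equivalently: 393 - 2^9 = 393 - 512 = -119.)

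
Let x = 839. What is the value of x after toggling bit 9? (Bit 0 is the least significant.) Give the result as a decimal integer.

x = 1101000111
bit 9 is currently 1; toggle it via x ^ (1 << 9) = x ^ 512
→ 0101000111 = 327

327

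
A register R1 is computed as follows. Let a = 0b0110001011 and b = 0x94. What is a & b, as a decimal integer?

128

a = 110001011
0x94 = 010010100
AND → 010000000 = 128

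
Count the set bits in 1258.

6

1258 = 10011101010
Count the 1s: 1 + 1 + 1 + 1 + 1 + 1 = 6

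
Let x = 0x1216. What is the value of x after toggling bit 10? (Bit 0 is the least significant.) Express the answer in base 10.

x = 0001001000010110
bit 10 is currently 0; toggle it via x ^ (1 << 10) = x ^ 1024
→ 0001011000010110 = 5654

5654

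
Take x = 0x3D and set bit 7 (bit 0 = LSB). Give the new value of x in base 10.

x = 00111101
bit 7 is currently 0; set it via x | (1 << 7) = x | 128
→ 10111101 = 189

189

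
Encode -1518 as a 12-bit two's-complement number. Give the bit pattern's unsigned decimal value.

1518 in 12 bits: 010111101110
Invert: 101000010001
Add 1:  101000010010 = 2578
(Check: 2^12 - 1518 = 4096 - 1518 = 2578.)

2578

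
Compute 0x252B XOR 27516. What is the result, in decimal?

0x252B = 010010100101011
27516 = 110101101111100
XOR → 100111001010111 = 20055

20055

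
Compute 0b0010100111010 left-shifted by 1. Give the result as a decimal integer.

2676

x = 010100111010
shift left by 1 → 101001110100 = 2676
(equivalently, 1338 × 2^1 = 1338 × 2)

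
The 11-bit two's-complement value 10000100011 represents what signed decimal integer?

-989

pattern = 10000100011 (MSB is 1 ⇒ negative)
Invert: 01111011100, add 1 → 01111011101 = 989, so the value is -989.
(Equivalently: 1059 - 2^11 = 1059 - 2048 = -989.)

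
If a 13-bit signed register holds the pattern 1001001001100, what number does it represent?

-3508

pattern = 1001001001100 (MSB is 1 ⇒ negative)
Invert: 0110110110011, add 1 → 0110110110100 = 3508, so the value is -3508.
(Equivalently: 4684 - 2^13 = 4684 - 8192 = -3508.)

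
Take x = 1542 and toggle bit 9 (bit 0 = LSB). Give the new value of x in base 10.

x = 11000000110
bit 9 is currently 1; toggle it via x ^ (1 << 9) = x ^ 512
→ 10000000110 = 1030

1030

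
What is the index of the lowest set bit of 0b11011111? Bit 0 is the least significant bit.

0b11011111 = 11011111
Trailing zeros: 0, so the lowest set bit is bit 0 (value 1).

0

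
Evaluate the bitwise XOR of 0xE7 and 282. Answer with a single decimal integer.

0xE7 = 011100111
282 = 100011010
XOR → 111111101 = 509

509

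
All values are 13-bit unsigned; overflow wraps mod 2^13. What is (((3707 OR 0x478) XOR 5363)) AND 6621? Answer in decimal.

3707 = 0111001111011
0x478 = 0010001111000
→ OR → 0111001111011 = 3707
5363 = 1010011110011
→ XOR → 1101010001000 = 6792
6621 = 1100111011101
→ AND → 1100010001000 = 6280

6280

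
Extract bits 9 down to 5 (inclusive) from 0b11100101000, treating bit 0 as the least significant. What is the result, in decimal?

25

v = 11100101000
Shift right by 5: 111001
Mask low 5 bits: 11001 = 25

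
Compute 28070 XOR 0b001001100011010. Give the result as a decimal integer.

28070 = 110110110100110
b = 001001100011010
XOR → 111111010111100 = 32444

32444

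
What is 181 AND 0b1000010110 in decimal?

181 = 0010110101
b = 1000010110
AND → 0000010100 = 20

20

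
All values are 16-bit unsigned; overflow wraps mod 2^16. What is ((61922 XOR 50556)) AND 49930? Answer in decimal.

61922 = 1111000111100010
50556 = 1100010101111100
→ XOR → 0011010010011110 = 13470
49930 = 1100001100001010
→ AND → 0000000000001010 = 10

10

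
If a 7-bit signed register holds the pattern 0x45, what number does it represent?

pattern = 1000101 (MSB is 1 ⇒ negative)
Invert: 0111010, add 1 → 0111011 = 59, so the value is -59.
(Equivalently: 69 - 2^7 = 69 - 128 = -59.)

-59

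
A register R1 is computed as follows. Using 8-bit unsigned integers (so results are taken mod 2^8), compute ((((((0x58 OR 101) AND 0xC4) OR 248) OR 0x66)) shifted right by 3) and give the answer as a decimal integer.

0x58 = 01011000
101 = 01100101
→ OR → 01111101 = 125
0xC4 = 11000100
→ AND → 01000100 = 68
248 = 11111000
→ OR → 11111100 = 252
0x66 = 01100110
→ OR → 11111110 = 254
→ shifted right by 3 → 00011111 = 31

31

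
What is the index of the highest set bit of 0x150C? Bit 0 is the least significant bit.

12

0x150C = 1010100001100
The topmost 1 is at position 12 (since 2^12 = 4096 ≤ 5388 < 8192).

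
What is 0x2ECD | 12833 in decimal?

0x2ECD = 10111011001101
12833 = 11001000100001
 OR → 11111011101101 = 16109

16109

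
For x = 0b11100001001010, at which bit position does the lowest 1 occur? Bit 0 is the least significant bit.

0b11100001001010 = 11100001001010
Trailing zeros: 1, so the lowest set bit is bit 1 (value 2).

1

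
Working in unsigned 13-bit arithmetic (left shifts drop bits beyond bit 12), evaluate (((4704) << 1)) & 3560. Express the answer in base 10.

1216

4704 = 1001001100000
→ << 1 (mod 2^13) → 0010011000000 = 1216
3560 = 0110111101000
→ & → 0010011000000 = 1216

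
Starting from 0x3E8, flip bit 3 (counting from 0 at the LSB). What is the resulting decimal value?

x = 1111101000
bit 3 is currently 1; toggle it via x ^ (1 << 3) = x ^ 8
→ 1111100000 = 992

992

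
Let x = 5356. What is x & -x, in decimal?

4

x = 1010011101100 = 5356
-x (two's complement) = …0101100010100
AND   = 0000000000100 = 4
(x & -x isolates the lowest set bit of x.)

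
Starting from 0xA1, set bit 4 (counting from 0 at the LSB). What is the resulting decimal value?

x = 10100001
bit 4 is currently 0; set it via x | (1 << 4) = x | 16
→ 10110001 = 177

177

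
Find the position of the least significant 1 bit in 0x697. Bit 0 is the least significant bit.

0

0x697 = 11010010111
Trailing zeros: 0, so the lowest set bit is bit 0 (value 1).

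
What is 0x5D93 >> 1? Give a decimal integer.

0x5D93 = 101110110010011
shift right by 1 → 010111011001001 = 11977
(equivalently, floor(23955 / 2))

11977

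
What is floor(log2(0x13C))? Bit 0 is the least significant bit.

8

0x13C = 100111100
The topmost 1 is at position 8 (since 2^8 = 256 ≤ 316 < 512).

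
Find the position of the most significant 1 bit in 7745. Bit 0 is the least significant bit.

7745 = 1111001000001
The topmost 1 is at position 12 (since 2^12 = 4096 ≤ 7745 < 8192).

12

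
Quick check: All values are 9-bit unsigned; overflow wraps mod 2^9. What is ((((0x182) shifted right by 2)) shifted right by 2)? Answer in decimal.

0x182 = 110000010
→ shifted right by 2 → 001100000 = 96
→ shifted right by 2 → 000011000 = 24

24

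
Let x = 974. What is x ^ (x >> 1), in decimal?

x = 1111001110 = 974
x>>1 = 0111100111
XOR  = 1000101001 = 553
(x ^ (x >> 1) gives the standard binary-reflected Gray code of x.)

553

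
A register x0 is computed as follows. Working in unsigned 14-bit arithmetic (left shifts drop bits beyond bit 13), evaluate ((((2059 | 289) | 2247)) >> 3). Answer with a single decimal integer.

317

2059 = 00100000001011
289 = 00000100100001
→ | → 00100100101011 = 2347
2247 = 00100011000111
→ | → 00100111101111 = 2543
→ >> 3 → 00000100111101 = 317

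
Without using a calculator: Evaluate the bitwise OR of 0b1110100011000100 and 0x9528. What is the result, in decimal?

a = 1110100011000100
0x9528 = 1001010100101000
 OR → 1111110111101100 = 65004

65004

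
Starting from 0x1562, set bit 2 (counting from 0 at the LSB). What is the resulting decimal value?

5478

x = 01010101100010
bit 2 is currently 0; set it via x | (1 << 2) = x | 4
→ 01010101100110 = 5478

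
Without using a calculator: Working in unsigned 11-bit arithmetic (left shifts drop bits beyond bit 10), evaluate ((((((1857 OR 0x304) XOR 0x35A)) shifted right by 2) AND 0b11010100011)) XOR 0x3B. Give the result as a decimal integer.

56

1857 = 11101000001
0x304 = 01100000100
→ OR → 11101000101 = 1861
0x35A = 01101011010
→ XOR → 10000011111 = 1055
→ shifted right by 2 → 00100000111 = 263
0b11010100011 = 11010100011
→ AND → 00000000011 = 3
0x3B = 00000111011
→ XOR → 00000111000 = 56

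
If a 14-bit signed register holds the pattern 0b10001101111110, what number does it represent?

pattern = 10001101111110 (MSB is 1 ⇒ negative)
Invert: 01110010000001, add 1 → 01110010000010 = 7298, so the value is -7298.
(Equivalently: 9086 - 2^14 = 9086 - 16384 = -7298.)

-7298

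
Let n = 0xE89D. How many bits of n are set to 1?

0xE89D = 1110100010011101
Count the 1s: 1 + 1 + 1 + 1 + 1 + 1 + 1 + 1 + 1 = 9

9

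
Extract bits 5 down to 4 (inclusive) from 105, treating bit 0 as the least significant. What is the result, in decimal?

2

v = 0000001101001
Shift right by 4: 000000110
Mask low 2 bits: 10 = 2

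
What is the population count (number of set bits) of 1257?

6

1257 = 10011101001
Count the 1s: 1 + 1 + 1 + 1 + 1 + 1 = 6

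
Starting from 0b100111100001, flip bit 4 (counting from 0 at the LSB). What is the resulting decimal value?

x = 100111100001
bit 4 is currently 0; toggle it via x ^ (1 << 4) = x ^ 16
→ 100111110001 = 2545

2545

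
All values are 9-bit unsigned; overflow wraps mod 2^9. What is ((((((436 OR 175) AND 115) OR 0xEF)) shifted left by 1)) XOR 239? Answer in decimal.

436 = 110110100
175 = 010101111
→ OR → 110111111 = 447
115 = 001110011
→ AND → 000110011 = 51
0xEF = 011101111
→ OR → 011111111 = 255
→ shifted left by 1 (mod 2^9) → 111111110 = 510
239 = 011101111
→ XOR → 100010001 = 273

273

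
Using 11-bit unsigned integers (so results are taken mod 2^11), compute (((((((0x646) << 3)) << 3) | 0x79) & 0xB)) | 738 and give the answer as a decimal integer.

747

0x646 = 11001000110
→ << 3 (mod 2^11) → 01000110000 = 560
→ << 3 (mod 2^11) → 00110000000 = 384
0x79 = 00001111001
→ | → 00111111001 = 505
0xB = 00000001011
→ & → 00000001001 = 9
738 = 01011100010
→ | → 01011101011 = 747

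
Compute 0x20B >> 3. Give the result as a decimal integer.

65

0x20B = 1000001011
shift right by 3 → 0001000001 = 65
(equivalently, floor(523 / 8))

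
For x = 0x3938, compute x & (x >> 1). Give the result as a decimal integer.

6168

x = 11100100111000 = 14648
x>>1 = 01110010011100
AND  = 01100000011000 = 6168
(x & (x >> 1) has a 1 wherever x has two consecutive 1 bits.)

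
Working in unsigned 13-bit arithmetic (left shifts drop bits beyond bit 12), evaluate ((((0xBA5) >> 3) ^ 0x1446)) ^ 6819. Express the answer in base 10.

3985

0xBA5 = 0101110100101
→ >> 3 → 0000101110100 = 372
0x1446 = 1010001000110
→ ^ → 1010100110010 = 5426
6819 = 1101010100011
→ ^ → 0111110010001 = 3985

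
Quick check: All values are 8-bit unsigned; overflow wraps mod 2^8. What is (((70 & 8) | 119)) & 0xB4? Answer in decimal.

52

70 = 01000110
8 = 00001000
→ & → 00000000 = 0
119 = 01110111
→ | → 01110111 = 119
0xB4 = 10110100
→ & → 00110100 = 52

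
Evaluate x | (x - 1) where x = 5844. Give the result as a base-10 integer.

5847

x = 1011011010100 = 5844
x - 1 = 1011011010011
OR    = 1011011010111 = 5847
(x | (x - 1) sets all bits below the lowest set bit.)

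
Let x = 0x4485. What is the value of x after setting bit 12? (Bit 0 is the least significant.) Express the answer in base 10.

21637

x = 100010010000101
bit 12 is currently 0; set it via x | (1 << 12) = x | 4096
→ 101010010000101 = 21637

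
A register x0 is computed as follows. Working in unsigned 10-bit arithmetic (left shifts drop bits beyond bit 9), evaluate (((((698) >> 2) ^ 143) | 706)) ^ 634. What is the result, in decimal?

698 = 1010111010
→ >> 2 → 0010101110 = 174
143 = 0010001111
→ ^ → 0000100001 = 33
706 = 1011000010
→ | → 1011100011 = 739
634 = 1001111010
→ ^ → 0010011001 = 153

153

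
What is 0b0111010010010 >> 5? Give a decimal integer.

116

x = 111010010010
shift right by 5 → 000001110100 = 116
(equivalently, floor(3730 / 32))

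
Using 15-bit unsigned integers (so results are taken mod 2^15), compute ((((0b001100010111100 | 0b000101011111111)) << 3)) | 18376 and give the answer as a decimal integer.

22520

0b001100010111100 = 001100010111100
0b000101011111111 = 000101011111111
→ | → 001101011111111 = 6911
→ << 3 (mod 2^15) → 101011111111000 = 22520
18376 = 100011111001000
→ | → 101011111111000 = 22520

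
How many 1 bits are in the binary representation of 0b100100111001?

n = 100100111001
Count the 1s: 1 + 1 + 1 + 1 + 1 + 1 = 6

6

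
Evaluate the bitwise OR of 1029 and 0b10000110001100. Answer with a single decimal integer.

1029 = 00010000000101
b = 10000110001100
 OR → 10010110001101 = 9613

9613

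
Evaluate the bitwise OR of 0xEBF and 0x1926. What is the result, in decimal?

0xEBF = 0111010111111
0x1926 = 1100100100110
 OR → 1111110111111 = 8127

8127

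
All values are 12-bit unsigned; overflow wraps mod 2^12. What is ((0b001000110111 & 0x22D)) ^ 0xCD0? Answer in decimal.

0b001000110111 = 001000110111
0x22D = 001000101101
→ & → 001000100101 = 549
0xCD0 = 110011010000
→ ^ → 111011110101 = 3829

3829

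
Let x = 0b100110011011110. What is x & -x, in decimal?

x = 100110011011110 = 19678
-x (two's complement) = …011001100100010
AND   = 000000000000010 = 2
(x & -x isolates the lowest set bit of x.)

2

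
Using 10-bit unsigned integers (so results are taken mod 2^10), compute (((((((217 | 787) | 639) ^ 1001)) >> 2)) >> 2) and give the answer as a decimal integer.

1

217 = 0011011001
787 = 1100010011
→ | → 1111011011 = 987
639 = 1001111111
→ | → 1111111111 = 1023
1001 = 1111101001
→ ^ → 0000010110 = 22
→ >> 2 → 0000000101 = 5
→ >> 2 → 0000000001 = 1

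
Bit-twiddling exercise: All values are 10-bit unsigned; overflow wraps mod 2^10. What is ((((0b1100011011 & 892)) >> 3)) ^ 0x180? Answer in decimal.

0b1100011011 = 1100011011
892 = 1101111100
→ & → 1100011000 = 792
→ >> 3 → 0001100011 = 99
0x180 = 0110000000
→ ^ → 0111100011 = 483

483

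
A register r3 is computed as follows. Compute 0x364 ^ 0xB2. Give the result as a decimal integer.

0x364 = 1101100100
0xB2 = 0010110010
XOR → 1111010110 = 982

982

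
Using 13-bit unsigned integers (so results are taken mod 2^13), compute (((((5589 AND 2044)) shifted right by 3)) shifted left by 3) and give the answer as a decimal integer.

1488

5589 = 1010111010101
2044 = 0011111111100
→ AND → 0010111010100 = 1492
→ shifted right by 3 → 0000010111010 = 186
→ shifted left by 3 (mod 2^13) → 0010111010000 = 1488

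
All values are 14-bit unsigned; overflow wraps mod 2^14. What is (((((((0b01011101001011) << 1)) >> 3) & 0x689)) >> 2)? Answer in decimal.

288

0b01011101001011 = 01011101001011
→ << 1 (mod 2^14) → 10111010010110 = 11926
→ >> 3 → 00010111010010 = 1490
0x689 = 00011010001001
→ & → 00010010000000 = 1152
→ >> 2 → 00000100100000 = 288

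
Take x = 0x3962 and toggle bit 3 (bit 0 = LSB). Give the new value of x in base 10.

14698

x = 0011100101100010
bit 3 is currently 0; toggle it via x ^ (1 << 3) = x ^ 8
→ 0011100101101010 = 14698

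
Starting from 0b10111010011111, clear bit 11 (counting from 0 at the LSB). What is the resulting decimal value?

x = 10111010011111
bit 11 is currently 1; clear it via x & ~(1 << 11) = x & ~2048
→ 10011010011111 = 9887

9887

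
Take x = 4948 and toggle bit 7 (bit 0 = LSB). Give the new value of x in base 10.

5076

x = 1001101010100
bit 7 is currently 0; toggle it via x ^ (1 << 7) = x ^ 128
→ 1001111010100 = 5076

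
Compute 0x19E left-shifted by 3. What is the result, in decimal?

0x19E = 000110011110
shift left by 3 → 110011110000 = 3312
(equivalently, 414 × 2^3 = 414 × 8)

3312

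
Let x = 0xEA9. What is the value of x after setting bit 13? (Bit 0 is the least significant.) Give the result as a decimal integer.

x = 00111010101001
bit 13 is currently 0; set it via x | (1 << 13) = x | 8192
→ 10111010101001 = 11945

11945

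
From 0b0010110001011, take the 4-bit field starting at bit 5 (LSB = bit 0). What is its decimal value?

12

v = 0010110001011
Shift right by 5: 00101100
Mask low 4 bits: 1100 = 12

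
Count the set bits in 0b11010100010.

5

n = 11010100010
Count the 1s: 1 + 1 + 1 + 1 + 1 = 5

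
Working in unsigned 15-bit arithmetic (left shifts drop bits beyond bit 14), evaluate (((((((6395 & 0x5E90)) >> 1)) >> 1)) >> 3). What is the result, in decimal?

196

6395 = 001100011111011
0x5E90 = 101111010010000
→ & → 001100010010000 = 6288
→ >> 1 → 000110001001000 = 3144
→ >> 1 → 000011000100100 = 1572
→ >> 3 → 000000011000100 = 196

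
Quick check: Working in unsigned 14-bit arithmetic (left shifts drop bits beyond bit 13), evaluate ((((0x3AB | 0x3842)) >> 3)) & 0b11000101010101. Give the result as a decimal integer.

0x3AB = 00001110101011
0x3842 = 11100001000010
→ | → 11101111101011 = 15339
→ >> 3 → 00011101111101 = 1917
0b11000101010101 = 11000101010101
→ & → 00000101010101 = 341

341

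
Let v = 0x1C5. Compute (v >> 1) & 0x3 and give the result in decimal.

v = 00111000101
Shift right by 1: 0011100010
Mask low 2 bits: 10 = 2

2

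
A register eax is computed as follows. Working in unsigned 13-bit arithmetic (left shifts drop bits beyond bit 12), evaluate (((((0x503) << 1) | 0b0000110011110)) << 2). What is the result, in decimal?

3704

0x503 = 0010100000011
→ << 1 (mod 2^13) → 0101000000110 = 2566
0b0000110011110 = 0000110011110
→ | → 0101110011110 = 2974
→ << 2 (mod 2^13) → 0111001111000 = 3704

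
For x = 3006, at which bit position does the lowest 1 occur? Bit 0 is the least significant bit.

1

3006 = 101110111110
Trailing zeros: 1, so the lowest set bit is bit 1 (value 2).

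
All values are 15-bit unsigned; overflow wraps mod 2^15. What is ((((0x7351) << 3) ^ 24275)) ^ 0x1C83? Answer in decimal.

22744

0x7351 = 111001101010001
→ << 3 (mod 2^15) → 001101010001000 = 6792
24275 = 101111011010011
→ ^ → 100010001011011 = 17499
0x1C83 = 001110010000011
→ ^ → 101100011011000 = 22744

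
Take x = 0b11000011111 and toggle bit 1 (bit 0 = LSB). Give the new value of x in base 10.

1565

x = 11000011111
bit 1 is currently 1; toggle it via x ^ (1 << 1) = x ^ 2
→ 11000011101 = 1565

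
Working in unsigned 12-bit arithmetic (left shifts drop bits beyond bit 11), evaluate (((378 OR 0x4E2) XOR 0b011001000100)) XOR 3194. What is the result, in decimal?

4036

378 = 000101111010
0x4E2 = 010011100010
→ OR → 010111111010 = 1530
0b011001000100 = 011001000100
→ XOR → 001110111110 = 958
3194 = 110001111010
→ XOR → 111111000100 = 4036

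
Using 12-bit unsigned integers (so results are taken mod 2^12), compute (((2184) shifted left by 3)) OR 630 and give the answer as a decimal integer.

1654

2184 = 100010001000
→ shifted left by 3 (mod 2^12) → 010001000000 = 1088
630 = 001001110110
→ OR → 011001110110 = 1654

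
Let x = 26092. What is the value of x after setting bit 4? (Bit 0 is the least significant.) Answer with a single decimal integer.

26108

x = 110010111101100
bit 4 is currently 0; set it via x | (1 << 4) = x | 16
→ 110010111111100 = 26108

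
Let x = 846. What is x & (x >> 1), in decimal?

262

x = 1101001110 = 846
x>>1 = 0110100111
AND  = 0100000110 = 262
(x & (x >> 1) has a 1 wherever x has two consecutive 1 bits.)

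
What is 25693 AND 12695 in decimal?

25693 = 110010001011101
12695 = 011000110010111
AND → 010000000010101 = 8213

8213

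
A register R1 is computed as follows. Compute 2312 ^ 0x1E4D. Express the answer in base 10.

5957

2312 = 0100100001000
0x1E4D = 1111001001101
XOR → 1011101000101 = 5957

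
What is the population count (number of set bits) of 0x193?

5

0x193 = 110010011
Count the 1s: 1 + 1 + 1 + 1 + 1 = 5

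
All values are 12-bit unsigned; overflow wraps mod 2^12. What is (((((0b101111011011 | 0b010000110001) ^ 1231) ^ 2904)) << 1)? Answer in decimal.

216

0b101111011011 = 101111011011
0b010000110001 = 010000110001
→ | → 111111111011 = 4091
1231 = 010011001111
→ ^ → 101100110100 = 2868
2904 = 101101011000
→ ^ → 000001101100 = 108
→ << 1 (mod 2^12) → 000011011000 = 216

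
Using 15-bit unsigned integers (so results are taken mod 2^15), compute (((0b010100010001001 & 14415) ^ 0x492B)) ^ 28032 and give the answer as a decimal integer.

3234

0b010100010001001 = 010100010001001
14415 = 011100001001111
→ & → 010100000001001 = 10249
0x492B = 100100100101011
→ ^ → 110000100100010 = 24866
28032 = 110110110000000
→ ^ → 000110010100010 = 3234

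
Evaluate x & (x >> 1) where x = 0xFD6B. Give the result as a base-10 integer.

x = 1111110101101011 = 64875
x>>1 = 0111111010110101
AND  = 0111110000100001 = 31777
(x & (x >> 1) has a 1 wherever x has two consecutive 1 bits.)

31777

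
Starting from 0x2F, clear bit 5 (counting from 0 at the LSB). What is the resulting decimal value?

15

x = 00101111
bit 5 is currently 1; clear it via x & ~(1 << 5) = x & ~32
→ 00001111 = 15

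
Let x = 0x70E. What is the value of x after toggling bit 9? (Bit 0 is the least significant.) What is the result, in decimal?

1294

x = 011100001110
bit 9 is currently 1; toggle it via x ^ (1 << 9) = x ^ 512
→ 010100001110 = 1294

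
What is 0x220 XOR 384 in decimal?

0x220 = 1000100000
384 = 0110000000
XOR → 1110100000 = 928

928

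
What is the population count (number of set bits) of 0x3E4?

0x3E4 = 1111100100
Count the 1s: 1 + 1 + 1 + 1 + 1 + 1 = 6

6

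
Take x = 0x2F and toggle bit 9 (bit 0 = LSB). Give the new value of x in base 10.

559

x = 00000101111
bit 9 is currently 0; toggle it via x ^ (1 << 9) = x ^ 512
→ 01000101111 = 559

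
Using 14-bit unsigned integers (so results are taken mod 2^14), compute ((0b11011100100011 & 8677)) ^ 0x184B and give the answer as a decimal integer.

0b11011100100011 = 11011100100011
8677 = 10000111100101
→ & → 10000100100001 = 8481
0x184B = 01100001001011
→ ^ → 11100101101010 = 14698

14698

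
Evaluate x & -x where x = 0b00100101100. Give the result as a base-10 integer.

4

x = 100101100 = 300
-x (two's complement) = …011010100
AND   = 000000100 = 4
(x & -x isolates the lowest set bit of x.)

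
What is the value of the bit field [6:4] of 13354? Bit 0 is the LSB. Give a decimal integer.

2

v = 11010000101010
Shift right by 4: 1101000010
Mask low 3 bits: 010 = 2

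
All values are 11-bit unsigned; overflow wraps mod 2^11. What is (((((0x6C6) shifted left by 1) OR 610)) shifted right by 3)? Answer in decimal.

0x6C6 = 11011000110
→ shifted left by 1 (mod 2^11) → 10110001100 = 1420
610 = 01001100010
→ OR → 11111101110 = 2030
→ shifted right by 3 → 00011111101 = 253

253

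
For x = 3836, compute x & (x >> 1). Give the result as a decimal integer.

x = 111011111100 = 3836
x>>1 = 011101111110
AND  = 011001111100 = 1660
(x & (x >> 1) has a 1 wherever x has two consecutive 1 bits.)

1660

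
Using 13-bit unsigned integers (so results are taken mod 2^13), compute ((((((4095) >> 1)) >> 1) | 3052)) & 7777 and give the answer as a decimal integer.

2657

4095 = 0111111111111
→ >> 1 → 0011111111111 = 2047
→ >> 1 → 0001111111111 = 1023
3052 = 0101111101100
→ | → 0101111111111 = 3071
7777 = 1111001100001
→ & → 0101001100001 = 2657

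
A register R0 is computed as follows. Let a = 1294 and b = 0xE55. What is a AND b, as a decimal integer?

1028

1294 = 010100001110
0xE55 = 111001010101
AND → 010000000100 = 1028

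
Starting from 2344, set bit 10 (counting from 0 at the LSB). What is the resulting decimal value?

x = 100100101000
bit 10 is currently 0; set it via x | (1 << 10) = x | 1024
→ 110100101000 = 3368

3368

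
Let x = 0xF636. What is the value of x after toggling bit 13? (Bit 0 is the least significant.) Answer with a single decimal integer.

54838

x = 1111011000110110
bit 13 is currently 1; toggle it via x ^ (1 << 13) = x ^ 8192
→ 1101011000110110 = 54838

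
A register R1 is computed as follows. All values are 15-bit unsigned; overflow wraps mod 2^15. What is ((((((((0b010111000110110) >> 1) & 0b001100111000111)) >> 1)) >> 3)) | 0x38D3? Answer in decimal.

14803

0b010111000110110 = 010111000110110
→ >> 1 → 001011100011011 = 5915
0b001100111000111 = 001100111000111
→ & → 001000100000011 = 4355
→ >> 1 → 000100010000001 = 2177
→ >> 3 → 000000100010000 = 272
0x38D3 = 011100011010011
→ | → 011100111010011 = 14803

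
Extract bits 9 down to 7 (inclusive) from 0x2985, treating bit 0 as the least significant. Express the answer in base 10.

3

v = 10100110000101
Shift right by 7: 1010011
Mask low 3 bits: 011 = 3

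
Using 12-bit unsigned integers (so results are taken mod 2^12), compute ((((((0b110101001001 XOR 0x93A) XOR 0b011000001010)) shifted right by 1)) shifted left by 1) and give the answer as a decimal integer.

632

0b110101001001 = 110101001001
0x93A = 100100111010
→ XOR → 010001110011 = 1139
0b011000001010 = 011000001010
→ XOR → 001001111001 = 633
→ shifted right by 1 → 000100111100 = 316
→ shifted left by 1 (mod 2^12) → 001001111000 = 632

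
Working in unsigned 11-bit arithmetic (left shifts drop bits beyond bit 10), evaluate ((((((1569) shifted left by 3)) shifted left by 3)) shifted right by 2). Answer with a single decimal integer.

16

1569 = 11000100001
→ shifted left by 3 (mod 2^11) → 00100001000 = 264
→ shifted left by 3 (mod 2^11) → 00001000000 = 64
→ shifted right by 2 → 00000010000 = 16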